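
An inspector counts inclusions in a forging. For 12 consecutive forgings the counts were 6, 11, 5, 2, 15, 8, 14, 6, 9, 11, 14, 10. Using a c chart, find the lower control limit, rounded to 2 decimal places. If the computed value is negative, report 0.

c̄ = (6 + 11 + 5 + 2 + 15 + 8 + 14 + 6 + 9 + 11 + 14 + 10) / 12 = 111 / 12 = 9.2500
LCL = c̄ − 3√c̄ = 9.2500 − 3 × 3.0414 = 0.1259

0.13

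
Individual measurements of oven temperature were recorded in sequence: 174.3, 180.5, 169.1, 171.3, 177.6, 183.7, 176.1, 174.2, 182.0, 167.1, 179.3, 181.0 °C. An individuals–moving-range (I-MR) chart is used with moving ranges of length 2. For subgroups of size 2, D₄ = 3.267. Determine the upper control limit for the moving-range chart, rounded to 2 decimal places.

23.26

Moving ranges: 6.2, 11.4, 2.2, 6.3, 6.1, 7.6, 1.9, 7.8, 14.9, 12.2, 1.7; M̄R̄ = 78.3000 / 11 = 7.1182
UCL_MR = D₄·M̄R̄ = 3.267 × 7.1182 = 23.2551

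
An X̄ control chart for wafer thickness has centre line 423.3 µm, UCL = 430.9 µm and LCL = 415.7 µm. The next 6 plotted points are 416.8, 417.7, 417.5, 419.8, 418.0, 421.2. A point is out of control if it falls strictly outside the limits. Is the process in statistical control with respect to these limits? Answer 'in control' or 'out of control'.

All 6 points lie within [415.7, 430.9].

in control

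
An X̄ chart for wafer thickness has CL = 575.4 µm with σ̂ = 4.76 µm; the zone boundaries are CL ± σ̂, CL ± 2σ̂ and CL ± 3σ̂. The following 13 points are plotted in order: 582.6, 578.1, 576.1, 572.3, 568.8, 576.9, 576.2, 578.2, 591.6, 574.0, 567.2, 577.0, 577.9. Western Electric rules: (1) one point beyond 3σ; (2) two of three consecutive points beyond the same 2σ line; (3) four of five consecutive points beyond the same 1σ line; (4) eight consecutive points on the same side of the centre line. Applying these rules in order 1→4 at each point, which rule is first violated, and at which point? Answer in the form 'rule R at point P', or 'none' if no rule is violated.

rule 1 at point 9

Zone of each point (C = within 1σ̂, B = 1σ̂–2σ̂, A = 2σ̂–3σ̂, * = beyond 3σ̂; sign = side of CL): 1:+B, 2:+C, 3:+C, 4:-C, 5:-B, 6:+C, 7:+C, 8:+C, 9:+*, 10:-C, 11:-B, 12:+C, 13:+C
Rule 1 (one point beyond the 3σ limits) is satisfied at point 9.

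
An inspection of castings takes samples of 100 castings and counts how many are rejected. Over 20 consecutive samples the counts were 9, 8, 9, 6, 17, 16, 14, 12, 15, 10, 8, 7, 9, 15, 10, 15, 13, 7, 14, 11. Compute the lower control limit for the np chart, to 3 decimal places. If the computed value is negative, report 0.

1.771

p̄ = Σdᵢ / (k·n) = 225 / (20 × 100) = 0.11250
LCL = np̄ − 3·√(np̄(1−p̄)) = 11.2500 − 3 × 3.1598 = 1.7706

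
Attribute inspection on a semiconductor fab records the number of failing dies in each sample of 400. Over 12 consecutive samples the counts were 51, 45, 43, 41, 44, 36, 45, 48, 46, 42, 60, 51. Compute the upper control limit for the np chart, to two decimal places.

65.14

p̄ = Σdᵢ / (k·n) = 552 / (12 × 400) = 0.11500
UCL = np̄ + 3·√(np̄(1−p̄)) = 46.0000 + 3 × √(46.0000×0.88500) = 46.0000 + 3 × 6.3804 = 65.1413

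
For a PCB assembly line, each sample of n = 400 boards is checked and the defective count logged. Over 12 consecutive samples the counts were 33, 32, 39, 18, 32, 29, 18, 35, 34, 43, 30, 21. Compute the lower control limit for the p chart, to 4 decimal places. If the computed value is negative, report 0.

p̄ = Σdᵢ / (k·n) = 364 / (12 × 400) = 0.07583
LCL = p̄ − 3·√(p̄(1−p̄)/n) = 0.07583 − 3 × 0.01324 = 0.03612

0.0361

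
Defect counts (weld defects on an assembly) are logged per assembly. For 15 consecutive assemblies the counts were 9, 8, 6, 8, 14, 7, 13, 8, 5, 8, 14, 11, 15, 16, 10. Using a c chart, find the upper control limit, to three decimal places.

19.683

c̄ = (9 + 8 + 6 + 8 + 14 + 7 + 13 + 8 + 5 + 8 + 14 + 11 + 15 + 16 + 10) / 15 = 152 / 15 = 10.1333
UCL = c̄ + 3√c̄ = 10.1333 + 3 × √10.1333 = 10.1333 + 3 × 3.1833 = 19.6832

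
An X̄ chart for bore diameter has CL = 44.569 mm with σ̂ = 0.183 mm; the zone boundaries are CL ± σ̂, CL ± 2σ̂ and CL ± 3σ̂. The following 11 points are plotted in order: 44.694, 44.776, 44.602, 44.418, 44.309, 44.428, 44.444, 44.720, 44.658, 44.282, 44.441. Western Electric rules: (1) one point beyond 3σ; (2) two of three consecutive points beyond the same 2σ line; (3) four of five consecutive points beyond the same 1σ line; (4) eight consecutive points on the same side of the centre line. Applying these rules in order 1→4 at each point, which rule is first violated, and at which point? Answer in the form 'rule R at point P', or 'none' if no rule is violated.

none

Zone of each point (C = within 1σ̂, B = 1σ̂–2σ̂, A = 2σ̂–3σ̂, * = beyond 3σ̂; sign = side of CL): 1:+C, 2:+B, 3:+C, 4:-C, 5:-B, 6:-C, 7:-C, 8:+C, 9:+C, 10:-B, 11:-C
No rule fires across all 11 points.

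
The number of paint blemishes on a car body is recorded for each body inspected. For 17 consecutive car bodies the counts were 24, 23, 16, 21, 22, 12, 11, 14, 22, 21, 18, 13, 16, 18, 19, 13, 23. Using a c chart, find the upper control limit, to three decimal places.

30.728

c̄ = (24 + 23 + 16 + 21 + 22 + 12 + 11 + 14 + 22 + 21 + 18 + 13 + 16 + 18 + 19 + 13 + 23) / 17 = 306 / 17 = 18.0000
UCL = c̄ + 3√c̄ = 18.0000 + 3 × √18.0000 = 18.0000 + 3 × 4.2426 = 30.7279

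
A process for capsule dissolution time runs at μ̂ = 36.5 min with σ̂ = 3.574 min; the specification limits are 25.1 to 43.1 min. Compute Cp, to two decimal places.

0.84

Cp = (USL − LSL) / (6σ̂) = (43.1 − 25.1) / (6 × 3.574) = 18.0000 / 21.4440 = 0.8394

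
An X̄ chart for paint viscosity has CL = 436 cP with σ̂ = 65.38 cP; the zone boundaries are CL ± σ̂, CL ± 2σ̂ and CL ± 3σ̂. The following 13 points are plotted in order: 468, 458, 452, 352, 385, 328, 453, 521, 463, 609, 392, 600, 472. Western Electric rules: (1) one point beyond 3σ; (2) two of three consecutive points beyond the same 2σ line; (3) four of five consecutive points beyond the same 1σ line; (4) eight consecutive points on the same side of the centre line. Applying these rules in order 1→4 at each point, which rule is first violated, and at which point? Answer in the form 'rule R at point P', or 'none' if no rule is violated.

rule 2 at point 12

Zone of each point (C = within 1σ̂, B = 1σ̂–2σ̂, A = 2σ̂–3σ̂, * = beyond 3σ̂; sign = side of CL): 1:+C, 2:+C, 3:+C, 4:-B, 5:-C, 6:-B, 7:+C, 8:+B, 9:+C, 10:+A, 11:-C, 12:+A, 13:+C
Rule 2 (two of three consecutive points beyond the same 2σ limit) is satisfied at point 12.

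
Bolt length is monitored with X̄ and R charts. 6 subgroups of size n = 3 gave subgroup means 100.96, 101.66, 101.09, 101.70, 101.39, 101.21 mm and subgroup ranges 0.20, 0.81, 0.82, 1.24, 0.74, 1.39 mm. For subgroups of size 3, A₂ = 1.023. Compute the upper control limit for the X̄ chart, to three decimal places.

X̄̄ = (100.96 + 101.66 + 101.09 + 101.70 + 101.39 + 101.21) / 6 = 608.0100 / 6 = 101.3350
R̄ = (0.20 + 0.81 + 0.82 + 1.24 + 0.74 + 1.39) / 6 = 5.2000 / 6 = 0.8667
UCL = X̄̄ + A₂·R̄ = 101.3350 + 1.023 × 0.8667 = 102.2216

102.222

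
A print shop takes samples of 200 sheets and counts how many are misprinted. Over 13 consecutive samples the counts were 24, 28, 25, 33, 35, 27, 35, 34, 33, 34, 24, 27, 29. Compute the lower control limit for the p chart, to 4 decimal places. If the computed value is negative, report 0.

p̄ = Σdᵢ / (k·n) = 388 / (13 × 200) = 0.14923
LCL = p̄ − 3·√(p̄(1−p̄)/n) = 0.14923 − 3 × 0.02520 = 0.07364

0.0736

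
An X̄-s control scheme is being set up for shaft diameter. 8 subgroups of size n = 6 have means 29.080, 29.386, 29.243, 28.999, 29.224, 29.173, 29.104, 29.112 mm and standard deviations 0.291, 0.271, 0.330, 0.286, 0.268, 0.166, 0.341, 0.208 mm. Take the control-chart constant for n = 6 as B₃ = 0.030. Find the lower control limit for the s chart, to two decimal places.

s̄ = (0.291 + 0.271 + 0.330 + 0.286 + 0.268 + 0.166 + 0.341 + 0.208) / 8 = 0.2701
LCL_s = B₃·s̄ = 0.030 × 0.2701 = 0.0081

0.01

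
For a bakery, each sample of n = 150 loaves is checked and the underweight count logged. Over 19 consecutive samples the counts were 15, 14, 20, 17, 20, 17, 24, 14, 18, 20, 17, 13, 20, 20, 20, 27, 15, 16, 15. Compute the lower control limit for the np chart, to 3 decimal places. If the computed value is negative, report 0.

6.060

p̄ = Σdᵢ / (k·n) = 342 / (19 × 150) = 0.12000
LCL = np̄ − 3·√(np̄(1−p̄)) = 18.0000 − 3 × 3.9799 = 6.0602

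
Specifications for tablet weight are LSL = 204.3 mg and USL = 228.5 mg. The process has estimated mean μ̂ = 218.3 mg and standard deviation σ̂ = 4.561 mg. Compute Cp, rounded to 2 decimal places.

Cp = (USL − LSL) / (6σ̂) = (228.5 − 204.3) / (6 × 4.561) = 24.2000 / 27.3660 = 0.8843

0.88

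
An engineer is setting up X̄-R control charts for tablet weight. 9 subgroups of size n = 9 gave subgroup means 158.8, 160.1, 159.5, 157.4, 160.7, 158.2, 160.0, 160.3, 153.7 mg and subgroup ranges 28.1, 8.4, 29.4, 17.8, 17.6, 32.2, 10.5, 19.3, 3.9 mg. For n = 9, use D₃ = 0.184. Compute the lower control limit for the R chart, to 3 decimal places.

R̄ = (28.1 + 8.4 + 29.4 + 17.8 + 17.6 + 32.2 + 10.5 + 19.3 + 3.9) / 9 = 167.2000 / 9 = 18.5778
LCL_R = D₃·R̄ = 0.184 × 18.5778 = 3.4183

3.418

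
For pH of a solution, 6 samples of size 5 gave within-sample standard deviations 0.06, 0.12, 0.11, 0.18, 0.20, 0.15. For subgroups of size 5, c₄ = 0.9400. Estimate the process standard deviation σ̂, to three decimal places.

0.145

s̄ = (0.06 + 0.12 + 0.11 + 0.18 + 0.20 + 0.15) / 6 = 0.1367
σ̂ = s̄ / c₄ = 0.1367 / 0.9400 = 0.1454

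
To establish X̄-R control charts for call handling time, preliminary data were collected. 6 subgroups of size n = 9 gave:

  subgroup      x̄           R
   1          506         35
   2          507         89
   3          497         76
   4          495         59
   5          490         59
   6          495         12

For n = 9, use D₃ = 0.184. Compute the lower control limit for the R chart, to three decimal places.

10.120

R̄ = (35 + 89 + 76 + 59 + 59 + 12) / 6 = 330.0000 / 6 = 55.0000
LCL_R = D₃·R̄ = 0.184 × 55.0000 = 10.1200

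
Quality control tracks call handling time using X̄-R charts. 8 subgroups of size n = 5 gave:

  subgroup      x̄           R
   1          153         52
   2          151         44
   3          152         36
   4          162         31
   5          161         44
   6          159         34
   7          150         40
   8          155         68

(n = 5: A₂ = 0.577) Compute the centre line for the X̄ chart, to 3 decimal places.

155.375

X̄̄ = (153 + 151 + 152 + 162 + 161 + 159 + 150 + 155) / 8 = 1243.0000 / 8 = 155.3750
CL = X̄̄ = 155.3750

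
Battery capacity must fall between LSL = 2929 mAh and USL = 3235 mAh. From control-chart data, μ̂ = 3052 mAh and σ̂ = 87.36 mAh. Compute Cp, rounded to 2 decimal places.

Cp = (USL − LSL) / (6σ̂) = (3235 − 2929) / (6 × 87.36) = 306.0000 / 524.1600 = 0.5838

0.58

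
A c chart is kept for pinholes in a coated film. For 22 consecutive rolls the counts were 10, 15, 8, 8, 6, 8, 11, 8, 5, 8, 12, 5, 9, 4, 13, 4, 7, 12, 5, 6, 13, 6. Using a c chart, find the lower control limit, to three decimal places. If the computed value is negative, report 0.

0.000

c̄ = (10 + 15 + 8 + 8 + 6 + 8 + 11 + 8 + 5 + 8 + 12 + 5 + 9 + 4 + 13 + 4 + 7 + 12 + 5 + 6 + 13 + 6) / 22 = 183 / 22 = 8.3182
LCL = c̄ − 3√c̄ = 8.3182 − 3 × 2.8841 = -0.3342 → 0 (cannot be negative)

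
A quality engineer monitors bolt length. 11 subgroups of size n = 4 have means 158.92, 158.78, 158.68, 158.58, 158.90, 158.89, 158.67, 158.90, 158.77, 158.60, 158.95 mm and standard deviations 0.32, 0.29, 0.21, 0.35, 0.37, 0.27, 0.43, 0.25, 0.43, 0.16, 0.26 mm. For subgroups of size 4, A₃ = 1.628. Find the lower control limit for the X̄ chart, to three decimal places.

158.291

X̄̄ = (158.92 + 158.78 + 158.68 + 158.58 + 158.90 + 158.89 + 158.67 + 158.90 + 158.77 + 158.60 + 158.95) / 11 = 158.7855
s̄ = (0.32 + 0.29 + 0.21 + 0.35 + 0.37 + 0.27 + 0.43 + 0.25 + 0.43 + 0.16 + 0.26) / 11 = 0.3036
LCL = X̄̄ − A₃·s̄ = 158.7855 − 1.628 × 0.3036 = 158.2911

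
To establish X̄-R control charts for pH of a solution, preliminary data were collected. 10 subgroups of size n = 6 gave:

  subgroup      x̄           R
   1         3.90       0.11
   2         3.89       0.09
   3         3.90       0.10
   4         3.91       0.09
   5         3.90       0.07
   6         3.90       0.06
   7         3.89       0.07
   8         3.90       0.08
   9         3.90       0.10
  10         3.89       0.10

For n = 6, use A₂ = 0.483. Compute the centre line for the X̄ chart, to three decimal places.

3.898

X̄̄ = (3.90 + 3.89 + 3.90 + 3.91 + 3.90 + 3.90 + 3.89 + 3.90 + 3.90 + 3.89) / 10 = 38.9800 / 10 = 3.8980
CL = X̄̄ = 3.8980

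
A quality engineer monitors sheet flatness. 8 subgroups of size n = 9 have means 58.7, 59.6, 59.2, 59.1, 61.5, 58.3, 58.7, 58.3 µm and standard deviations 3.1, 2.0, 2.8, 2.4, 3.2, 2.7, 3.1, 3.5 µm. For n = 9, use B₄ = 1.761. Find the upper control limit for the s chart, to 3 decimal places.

s̄ = (3.1 + 2.0 + 2.8 + 2.4 + 3.2 + 2.7 + 3.1 + 3.5) / 8 = 2.8500
UCL_s = B₄·s̄ = 1.761 × 2.8500 = 5.0188

5.019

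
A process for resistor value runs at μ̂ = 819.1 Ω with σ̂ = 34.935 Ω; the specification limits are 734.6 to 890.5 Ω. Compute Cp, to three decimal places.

Cp = (USL − LSL) / (6σ̂) = (890.5 − 734.6) / (6 × 34.935) = 155.9000 / 209.6100 = 0.7438

0.744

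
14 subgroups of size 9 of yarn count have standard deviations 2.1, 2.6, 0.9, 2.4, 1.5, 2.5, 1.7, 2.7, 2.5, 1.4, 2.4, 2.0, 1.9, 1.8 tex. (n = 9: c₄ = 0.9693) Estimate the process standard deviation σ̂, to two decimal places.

2.09

s̄ = (2.1 + 2.6 + 0.9 + 2.4 + 1.5 + 2.5 + 1.7 + 2.7 + 2.5 + 1.4 + 2.4 + 2.0 + 1.9 + 1.8) / 14 = 2.0286
σ̂ = s̄ / c₄ = 2.0286 / 0.9693 = 2.0928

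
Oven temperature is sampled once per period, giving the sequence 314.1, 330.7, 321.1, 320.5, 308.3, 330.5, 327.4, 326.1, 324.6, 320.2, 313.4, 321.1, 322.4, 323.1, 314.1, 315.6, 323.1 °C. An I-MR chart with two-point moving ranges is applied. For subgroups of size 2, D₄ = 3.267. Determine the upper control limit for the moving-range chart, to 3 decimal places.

21.644

Moving ranges: 16.6, 9.6, 0.6, 12.2, 22.2, 3.1, 1.3, 1.5, 4.4, 6.8, 7.7, 1.3, 0.7, 9.0, 1.5, 7.5; M̄R̄ = 106.0000 / 16 = 6.6250
UCL_MR = D₄·M̄R̄ = 3.267 × 6.6250 = 21.6439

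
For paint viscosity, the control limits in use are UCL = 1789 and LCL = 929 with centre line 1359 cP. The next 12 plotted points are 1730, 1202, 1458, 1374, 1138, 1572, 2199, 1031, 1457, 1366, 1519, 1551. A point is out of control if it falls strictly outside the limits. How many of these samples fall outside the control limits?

1

Compare each point to [929, 1789]: sample 7 = 2199 > UCL.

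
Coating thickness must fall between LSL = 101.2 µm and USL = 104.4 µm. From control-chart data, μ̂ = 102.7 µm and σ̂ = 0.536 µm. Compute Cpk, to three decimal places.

0.933

Cpu = (USL − μ̂) / (3σ̂) = (104.4 − 102.7) / (3 × 0.536) = 1.0572; Cpl = (μ̂ − LSL) / (3σ̂) = (102.7 − 101.2) / (3 × 0.536) = 0.9328; Cpk = min(Cpu, Cpl) = 0.9328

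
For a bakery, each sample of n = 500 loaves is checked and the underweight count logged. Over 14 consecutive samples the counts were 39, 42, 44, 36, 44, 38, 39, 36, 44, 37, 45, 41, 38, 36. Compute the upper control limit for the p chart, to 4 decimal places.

0.1162

p̄ = Σdᵢ / (k·n) = 559 / (14 × 500) = 0.07986
UCL = p̄ + 3·√(p̄(1−p̄)/n) = 0.07986 + 3 × √(0.07986×0.92014/500) = 0.07986 + 3 × 0.01212 = 0.11623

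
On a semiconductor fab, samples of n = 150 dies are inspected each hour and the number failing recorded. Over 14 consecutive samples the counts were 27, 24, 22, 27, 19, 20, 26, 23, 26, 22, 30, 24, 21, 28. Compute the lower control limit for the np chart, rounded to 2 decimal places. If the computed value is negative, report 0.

10.70

p̄ = Σdᵢ / (k·n) = 339 / (14 × 150) = 0.16143
LCL = np̄ − 3·√(np̄(1−p̄)) = 24.2143 − 3 × 4.5062 = 10.6958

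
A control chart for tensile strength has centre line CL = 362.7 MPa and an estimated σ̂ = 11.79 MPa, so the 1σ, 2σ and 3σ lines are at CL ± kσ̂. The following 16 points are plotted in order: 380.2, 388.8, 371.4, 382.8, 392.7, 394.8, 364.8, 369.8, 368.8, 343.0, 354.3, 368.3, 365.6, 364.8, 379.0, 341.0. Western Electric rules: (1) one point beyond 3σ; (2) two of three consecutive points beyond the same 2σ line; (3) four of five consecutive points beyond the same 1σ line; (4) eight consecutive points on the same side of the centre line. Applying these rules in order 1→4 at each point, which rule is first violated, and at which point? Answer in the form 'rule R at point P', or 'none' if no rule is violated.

Zone of each point (C = within 1σ̂, B = 1σ̂–2σ̂, A = 2σ̂–3σ̂, * = beyond 3σ̂; sign = side of CL): 1:+B, 2:+A, 3:+C, 4:+B, 5:+A, 6:+A, 7:+C, 8:+C, 9:+C, 10:-B, 11:-C, 12:+C, 13:+C, 14:+C, 15:+B, 16:-B
Rule 3 (four of five consecutive points beyond the same 1σ limit) is satisfied at point 5.

rule 3 at point 5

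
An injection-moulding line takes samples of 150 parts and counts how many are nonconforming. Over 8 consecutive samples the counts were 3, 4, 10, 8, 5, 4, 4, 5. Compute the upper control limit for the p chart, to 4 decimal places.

p̄ = Σdᵢ / (k·n) = 43 / (8 × 150) = 0.03583
UCL = p̄ + 3·√(p̄(1−p̄)/n) = 0.03583 + 3 × √(0.03583×0.96417/150) = 0.03583 + 3 × 0.01518 = 0.08136

0.0814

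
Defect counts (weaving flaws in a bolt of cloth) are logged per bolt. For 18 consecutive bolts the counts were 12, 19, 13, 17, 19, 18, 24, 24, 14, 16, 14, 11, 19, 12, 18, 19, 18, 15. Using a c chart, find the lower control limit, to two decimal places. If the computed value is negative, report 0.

4.49

c̄ = (12 + 19 + 13 + 17 + 19 + 18 + 24 + 24 + 14 + 16 + 14 + 11 + 19 + 12 + 18 + 19 + 18 + 15) / 18 = 302 / 18 = 16.7778
LCL = c̄ − 3√c̄ = 16.7778 − 3 × 4.0961 = 4.4896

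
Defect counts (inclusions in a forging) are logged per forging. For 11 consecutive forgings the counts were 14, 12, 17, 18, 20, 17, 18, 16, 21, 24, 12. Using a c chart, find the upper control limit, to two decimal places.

c̄ = (14 + 12 + 17 + 18 + 20 + 17 + 18 + 16 + 21 + 24 + 12) / 11 = 189 / 11 = 17.1818
UCL = c̄ + 3√c̄ = 17.1818 + 3 × √17.1818 = 17.1818 + 3 × 4.1451 = 29.6171

29.62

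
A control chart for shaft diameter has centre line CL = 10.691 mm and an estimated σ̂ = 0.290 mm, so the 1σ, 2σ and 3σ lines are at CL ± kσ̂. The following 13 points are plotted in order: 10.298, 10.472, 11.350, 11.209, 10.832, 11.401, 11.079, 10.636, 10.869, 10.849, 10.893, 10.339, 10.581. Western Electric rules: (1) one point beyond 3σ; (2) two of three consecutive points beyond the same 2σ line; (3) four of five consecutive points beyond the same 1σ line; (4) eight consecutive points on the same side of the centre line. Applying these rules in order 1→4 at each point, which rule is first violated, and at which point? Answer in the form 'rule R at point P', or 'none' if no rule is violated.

Zone of each point (C = within 1σ̂, B = 1σ̂–2σ̂, A = 2σ̂–3σ̂, * = beyond 3σ̂; sign = side of CL): 1:-B, 2:-C, 3:+A, 4:+B, 5:+C, 6:+A, 7:+B, 8:-C, 9:+C, 10:+C, 11:+C, 12:-B, 13:-C
Rule 3 (four of five consecutive points beyond the same 1σ limit) is satisfied at point 7.

rule 3 at point 7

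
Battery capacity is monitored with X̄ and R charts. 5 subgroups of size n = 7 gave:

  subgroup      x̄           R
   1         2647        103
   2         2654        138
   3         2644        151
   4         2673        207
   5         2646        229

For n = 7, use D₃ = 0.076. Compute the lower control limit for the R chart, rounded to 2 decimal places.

R̄ = (103 + 138 + 151 + 207 + 229) / 5 = 828.0000 / 5 = 165.6000
LCL_R = D₃·R̄ = 0.076 × 165.6000 = 12.5856

12.59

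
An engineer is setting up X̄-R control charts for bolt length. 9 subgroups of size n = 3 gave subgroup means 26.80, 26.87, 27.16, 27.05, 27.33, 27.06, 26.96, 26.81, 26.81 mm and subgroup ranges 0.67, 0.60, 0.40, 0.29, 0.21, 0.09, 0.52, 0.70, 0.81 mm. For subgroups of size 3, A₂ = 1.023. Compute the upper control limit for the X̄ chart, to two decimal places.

X̄̄ = (26.80 + 26.87 + 27.16 + 27.05 + 27.33 + 27.06 + 26.96 + 26.81 + 26.81) / 9 = 242.8500 / 9 = 26.9833
R̄ = (0.67 + 0.60 + 0.40 + 0.29 + 0.21 + 0.09 + 0.52 + 0.70 + 0.81) / 9 = 4.2900 / 9 = 0.4767
UCL = X̄̄ + A₂·R̄ = 26.9833 + 1.023 × 0.4767 = 27.4710

27.47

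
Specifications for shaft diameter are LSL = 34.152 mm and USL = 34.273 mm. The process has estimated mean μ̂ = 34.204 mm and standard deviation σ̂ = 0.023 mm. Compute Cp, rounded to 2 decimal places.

Cp = (USL − LSL) / (6σ̂) = (34.273 − 34.152) / (6 × 0.023) = 0.1210 / 0.1380 = 0.8768

0.88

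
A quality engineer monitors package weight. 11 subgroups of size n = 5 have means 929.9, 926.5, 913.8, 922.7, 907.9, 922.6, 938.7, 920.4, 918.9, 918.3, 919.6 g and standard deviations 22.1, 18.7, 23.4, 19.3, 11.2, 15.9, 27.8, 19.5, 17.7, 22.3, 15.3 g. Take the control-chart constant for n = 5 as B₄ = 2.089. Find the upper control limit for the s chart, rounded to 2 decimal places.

40.49

s̄ = (22.1 + 18.7 + 23.4 + 19.3 + 11.2 + 15.9 + 27.8 + 19.5 + 17.7 + 22.3 + 15.3) / 11 = 19.3818
UCL_s = B₄·s̄ = 2.089 × 19.3818 = 40.4886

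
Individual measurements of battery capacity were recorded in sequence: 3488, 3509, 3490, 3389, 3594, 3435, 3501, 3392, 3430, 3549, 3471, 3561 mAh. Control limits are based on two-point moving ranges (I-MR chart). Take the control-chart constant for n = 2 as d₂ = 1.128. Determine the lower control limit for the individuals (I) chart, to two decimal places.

X̄ = (3488 + 3509 + 3490 + 3389 + 3594 + 3435 + 3501 + 3392 + 3430 + 3549 + 3471 + 3561) / 12 = 3484.0833
Moving ranges: 21, 19, 101, 205, 159, 66, 109, 38, 119, 78, 90; M̄R̄ = 1005.0000 / 11 = 91.3636
LCL = X̄ − 3·M̄R̄/d₂ = 3484.0833 − 3 × 91.3636 / 1.128 = 3241.0949

3241.09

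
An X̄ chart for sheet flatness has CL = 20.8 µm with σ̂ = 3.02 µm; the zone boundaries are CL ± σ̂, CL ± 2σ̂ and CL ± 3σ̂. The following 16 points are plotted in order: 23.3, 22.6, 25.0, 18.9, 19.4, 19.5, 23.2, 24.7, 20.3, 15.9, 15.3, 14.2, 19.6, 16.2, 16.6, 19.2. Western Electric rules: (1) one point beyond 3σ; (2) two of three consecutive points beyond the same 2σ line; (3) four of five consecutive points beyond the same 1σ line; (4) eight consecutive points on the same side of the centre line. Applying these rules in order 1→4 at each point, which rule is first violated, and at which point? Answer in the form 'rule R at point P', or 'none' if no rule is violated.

rule 3 at point 14

Zone of each point (C = within 1σ̂, B = 1σ̂–2σ̂, A = 2σ̂–3σ̂, * = beyond 3σ̂; sign = side of CL): 1:+C, 2:+C, 3:+B, 4:-C, 5:-C, 6:-C, 7:+C, 8:+B, 9:-C, 10:-B, 11:-B, 12:-A, 13:-C, 14:-B, 15:-B, 16:-C
Rule 3 (four of five consecutive points beyond the same 1σ limit) is satisfied at point 14.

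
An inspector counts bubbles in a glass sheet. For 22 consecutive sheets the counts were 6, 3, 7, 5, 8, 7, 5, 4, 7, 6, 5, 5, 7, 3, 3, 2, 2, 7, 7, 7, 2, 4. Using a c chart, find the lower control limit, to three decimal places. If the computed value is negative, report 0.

c̄ = (6 + 3 + 7 + 5 + 8 + 7 + 5 + 4 + 7 + 6 + 5 + 5 + 7 + 3 + 3 + 2 + 2 + 7 + 7 + 7 + 2 + 4) / 22 = 112 / 22 = 5.0909
LCL = c̄ − 3√c̄ = 5.0909 − 3 × 2.2563 = -1.6780 → 0 (cannot be negative)

0.000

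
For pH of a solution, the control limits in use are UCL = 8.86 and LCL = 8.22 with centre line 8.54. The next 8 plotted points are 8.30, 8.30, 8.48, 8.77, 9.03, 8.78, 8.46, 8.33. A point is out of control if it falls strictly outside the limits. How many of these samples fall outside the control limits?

Compare each point to [8.22, 8.86]: sample 5 = 9.03 > UCL.

1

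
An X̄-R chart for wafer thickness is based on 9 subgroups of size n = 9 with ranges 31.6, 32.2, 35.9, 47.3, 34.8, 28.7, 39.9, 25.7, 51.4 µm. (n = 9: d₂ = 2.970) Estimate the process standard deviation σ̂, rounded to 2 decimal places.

12.25

R̄ = (31.6 + 32.2 + 35.9 + 47.3 + 34.8 + 28.7 + 39.9 + 25.7 + 51.4) / 9 = 36.3889
σ̂ = R̄ / d₂ = 36.3889 / 2.970 = 12.2522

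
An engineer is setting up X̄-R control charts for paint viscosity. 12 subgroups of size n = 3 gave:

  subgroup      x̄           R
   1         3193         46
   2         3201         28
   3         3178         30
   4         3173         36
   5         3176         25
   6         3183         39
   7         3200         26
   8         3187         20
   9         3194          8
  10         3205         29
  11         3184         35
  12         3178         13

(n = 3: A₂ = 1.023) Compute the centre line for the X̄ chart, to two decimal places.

X̄̄ = (3193 + 3201 + 3178 + 3173 + 3176 + 3183 + 3200 + 3187 + 3194 + 3205 + 3184 + 3178) / 12 = 38252.0000 / 12 = 3187.6667
CL = X̄̄ = 3187.6667

3187.67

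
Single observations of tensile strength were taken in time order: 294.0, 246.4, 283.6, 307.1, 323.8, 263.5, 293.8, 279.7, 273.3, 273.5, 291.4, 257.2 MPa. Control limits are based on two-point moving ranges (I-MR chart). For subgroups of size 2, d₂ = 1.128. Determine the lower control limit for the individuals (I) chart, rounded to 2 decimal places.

X̄ = (294.0 + 246.4 + 283.6 + 307.1 + 323.8 + 263.5 + 293.8 + 279.7 + 273.3 + 273.5 + 291.4 + 257.2) / 12 = 282.2750
Moving ranges: 47.6, 37.2, 23.5, 16.7, 60.3, 30.3, 14.1, 6.4, 0.2, 17.9, 34.2; M̄R̄ = 288.4000 / 11 = 26.2182
LCL = X̄ − 3·M̄R̄/d₂ = 282.2750 − 3 × 26.2182 / 1.128 = 212.5458

212.55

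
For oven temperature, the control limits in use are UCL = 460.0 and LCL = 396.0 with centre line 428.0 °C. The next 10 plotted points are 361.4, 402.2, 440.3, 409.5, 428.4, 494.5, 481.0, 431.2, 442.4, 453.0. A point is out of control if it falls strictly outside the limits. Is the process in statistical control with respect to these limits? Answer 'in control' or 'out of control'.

Compare each point to [396.0, 460.0]: sample 1 = 361.4 < LCL; sample 6 = 494.5 > UCL; sample 7 = 481.0 > UCL.

out of control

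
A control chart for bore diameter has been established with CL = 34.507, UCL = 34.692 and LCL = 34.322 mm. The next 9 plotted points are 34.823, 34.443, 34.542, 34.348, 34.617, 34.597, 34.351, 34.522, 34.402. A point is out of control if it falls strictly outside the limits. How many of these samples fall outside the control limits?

1

Compare each point to [34.322, 34.692]: sample 1 = 34.823 > UCL.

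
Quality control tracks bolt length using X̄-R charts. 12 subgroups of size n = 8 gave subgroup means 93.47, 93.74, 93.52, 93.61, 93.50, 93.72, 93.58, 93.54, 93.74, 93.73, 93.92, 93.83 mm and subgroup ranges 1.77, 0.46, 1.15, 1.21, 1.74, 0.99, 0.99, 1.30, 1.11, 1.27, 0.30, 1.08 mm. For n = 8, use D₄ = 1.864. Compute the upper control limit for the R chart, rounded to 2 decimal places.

2.08

R̄ = (1.77 + 0.46 + 1.15 + 1.21 + 1.74 + 0.99 + 0.99 + 1.30 + 1.11 + 1.27 + 0.30 + 1.08) / 12 = 13.3700 / 12 = 1.1142
UCL_R = D₄·R̄ = 1.864 × 1.1142 = 2.0768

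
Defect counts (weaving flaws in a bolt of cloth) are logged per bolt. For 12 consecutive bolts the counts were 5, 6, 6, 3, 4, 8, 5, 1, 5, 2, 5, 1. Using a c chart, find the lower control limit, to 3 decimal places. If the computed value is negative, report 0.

0.000

c̄ = (5 + 6 + 6 + 3 + 4 + 8 + 5 + 1 + 5 + 2 + 5 + 1) / 12 = 51 / 12 = 4.2500
LCL = c̄ − 3√c̄ = 4.2500 − 3 × 2.0616 = -1.9347 → 0 (cannot be negative)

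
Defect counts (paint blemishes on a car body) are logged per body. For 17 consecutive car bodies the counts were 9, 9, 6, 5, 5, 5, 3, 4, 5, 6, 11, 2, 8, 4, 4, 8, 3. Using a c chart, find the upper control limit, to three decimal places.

12.872

c̄ = (9 + 9 + 6 + 5 + 5 + 5 + 3 + 4 + 5 + 6 + 11 + 2 + 8 + 4 + 4 + 8 + 3) / 17 = 97 / 17 = 5.7059
UCL = c̄ + 3√c̄ = 5.7059 + 3 × √5.7059 = 5.7059 + 3 × 2.3887 = 12.8720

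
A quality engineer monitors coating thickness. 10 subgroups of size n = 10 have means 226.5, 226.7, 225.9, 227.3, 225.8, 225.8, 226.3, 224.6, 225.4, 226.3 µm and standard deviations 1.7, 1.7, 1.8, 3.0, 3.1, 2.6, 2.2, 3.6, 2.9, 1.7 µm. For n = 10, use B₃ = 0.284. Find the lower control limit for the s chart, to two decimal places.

s̄ = (1.7 + 1.7 + 1.8 + 3.0 + 3.1 + 2.6 + 2.2 + 3.6 + 2.9 + 1.7) / 10 = 2.4300
LCL_s = B₃·s̄ = 0.284 × 2.4300 = 0.6901

0.69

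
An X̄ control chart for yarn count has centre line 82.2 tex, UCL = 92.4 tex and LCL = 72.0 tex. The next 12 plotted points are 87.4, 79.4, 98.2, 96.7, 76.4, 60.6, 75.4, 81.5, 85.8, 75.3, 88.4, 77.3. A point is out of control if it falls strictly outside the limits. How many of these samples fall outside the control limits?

3

Compare each point to [72.0, 92.4]: sample 3 = 98.2 > UCL; sample 4 = 96.7 > UCL; sample 6 = 60.6 < LCL.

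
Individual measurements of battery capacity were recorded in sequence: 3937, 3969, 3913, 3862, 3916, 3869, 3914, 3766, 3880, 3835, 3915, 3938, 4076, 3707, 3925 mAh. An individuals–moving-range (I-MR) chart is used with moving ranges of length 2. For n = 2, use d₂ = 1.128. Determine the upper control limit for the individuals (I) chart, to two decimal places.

X̄ = (3937 + 3969 + 3913 + 3862 + 3916 + 3869 + 3914 + 3766 + 3880 + 3835 + 3915 + 3938 + 4076 + 3707 + 3925) / 15 = 3894.8000
Moving ranges: 32, 56, 51, 54, 47, 45, 148, 114, 45, 80, 23, 138, 369, 218; M̄R̄ = 1420.0000 / 14 = 101.4286
UCL = X̄ + 3·M̄R̄/d₂ = 3894.8000 + 3 × 101.4286 / 1.128 = 4164.5568

4164.56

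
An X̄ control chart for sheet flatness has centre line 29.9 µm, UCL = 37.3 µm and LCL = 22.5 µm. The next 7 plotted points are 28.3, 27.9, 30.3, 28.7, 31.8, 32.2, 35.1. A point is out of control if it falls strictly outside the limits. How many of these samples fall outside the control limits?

0

All 7 points lie within [22.5, 37.3].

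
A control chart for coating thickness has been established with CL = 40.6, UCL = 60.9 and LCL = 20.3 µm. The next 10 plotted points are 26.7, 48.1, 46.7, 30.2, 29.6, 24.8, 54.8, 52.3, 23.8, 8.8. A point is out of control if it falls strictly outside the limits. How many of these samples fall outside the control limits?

Compare each point to [20.3, 60.9]: sample 10 = 8.8 < LCL.

1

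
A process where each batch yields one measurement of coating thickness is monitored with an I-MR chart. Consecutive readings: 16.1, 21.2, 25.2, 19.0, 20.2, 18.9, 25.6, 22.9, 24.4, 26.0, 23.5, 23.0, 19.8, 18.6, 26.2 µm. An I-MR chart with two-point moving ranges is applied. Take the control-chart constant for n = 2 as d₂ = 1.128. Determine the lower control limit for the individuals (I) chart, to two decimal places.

X̄ = (16.1 + 21.2 + 25.2 + 19.0 + 20.2 + 18.9 + 25.6 + 22.9 + 24.4 + 26.0 + 23.5 + 23.0 + 19.8 + 18.6 + 26.2) / 15 = 22.0400
Moving ranges: 5.1, 4.0, 6.2, 1.2, 1.3, 6.7, 2.7, 1.5, 1.6, 2.5, 0.5, 3.2, 1.2, 7.6; M̄R̄ = 45.3000 / 14 = 3.2357
LCL = X̄ − 3·M̄R̄/d₂ = 22.0400 − 3 × 3.2357 / 1.128 = 13.4344

13.43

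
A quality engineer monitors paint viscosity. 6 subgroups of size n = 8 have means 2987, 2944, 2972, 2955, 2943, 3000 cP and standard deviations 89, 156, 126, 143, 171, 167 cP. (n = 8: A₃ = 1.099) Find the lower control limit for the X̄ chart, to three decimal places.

X̄̄ = (2987 + 2944 + 2972 + 2955 + 2943 + 3000) / 6 = 2966.8333
s̄ = (89 + 156 + 126 + 143 + 171 + 167) / 6 = 142.0000
LCL = X̄̄ − A₃·s̄ = 2966.8333 − 1.099 × 142.0000 = 2810.7753

2810.775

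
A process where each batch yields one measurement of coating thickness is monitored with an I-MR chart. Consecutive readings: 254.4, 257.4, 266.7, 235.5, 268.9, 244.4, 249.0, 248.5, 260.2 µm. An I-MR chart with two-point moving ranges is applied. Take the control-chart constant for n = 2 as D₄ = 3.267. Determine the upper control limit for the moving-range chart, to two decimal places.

Moving ranges: 3.0, 9.3, 31.2, 33.4, 24.5, 4.6, 0.5, 11.7; M̄R̄ = 118.2000 / 8 = 14.7750
UCL_MR = D₄·M̄R̄ = 3.267 × 14.7750 = 48.2699

48.27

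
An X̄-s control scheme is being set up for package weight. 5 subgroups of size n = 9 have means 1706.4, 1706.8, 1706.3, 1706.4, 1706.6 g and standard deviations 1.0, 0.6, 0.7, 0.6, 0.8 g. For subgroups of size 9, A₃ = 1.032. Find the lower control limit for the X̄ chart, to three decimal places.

1705.736

X̄̄ = (1706.4 + 1706.8 + 1706.3 + 1706.4 + 1706.6) / 5 = 1706.5000
s̄ = (1.0 + 0.6 + 0.7 + 0.6 + 0.8) / 5 = 0.7400
LCL = X̄̄ − A₃·s̄ = 1706.5000 − 1.032 × 0.7400 = 1705.7363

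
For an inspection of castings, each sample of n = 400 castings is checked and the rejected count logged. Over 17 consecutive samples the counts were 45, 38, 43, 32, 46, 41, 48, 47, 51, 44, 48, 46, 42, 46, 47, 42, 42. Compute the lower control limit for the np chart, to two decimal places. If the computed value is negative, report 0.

p̄ = Σdᵢ / (k·n) = 748 / (17 × 400) = 0.11000
LCL = np̄ − 3·√(np̄(1−p̄)) = 44.0000 − 3 × 6.2578 = 25.2266

25.23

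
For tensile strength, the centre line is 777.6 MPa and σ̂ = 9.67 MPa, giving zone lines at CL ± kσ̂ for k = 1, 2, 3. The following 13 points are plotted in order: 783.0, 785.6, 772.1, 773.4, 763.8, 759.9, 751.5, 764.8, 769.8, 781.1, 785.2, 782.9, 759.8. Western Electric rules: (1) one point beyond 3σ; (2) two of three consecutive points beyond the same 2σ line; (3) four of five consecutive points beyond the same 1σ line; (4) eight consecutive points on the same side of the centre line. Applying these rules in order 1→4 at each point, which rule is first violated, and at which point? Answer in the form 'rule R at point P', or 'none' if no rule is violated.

rule 3 at point 8

Zone of each point (C = within 1σ̂, B = 1σ̂–2σ̂, A = 2σ̂–3σ̂, * = beyond 3σ̂; sign = side of CL): 1:+C, 2:+C, 3:-C, 4:-C, 5:-B, 6:-B, 7:-A, 8:-B, 9:-C, 10:+C, 11:+C, 12:+C, 13:-B
Rule 3 (four of five consecutive points beyond the same 1σ limit) is satisfied at point 8.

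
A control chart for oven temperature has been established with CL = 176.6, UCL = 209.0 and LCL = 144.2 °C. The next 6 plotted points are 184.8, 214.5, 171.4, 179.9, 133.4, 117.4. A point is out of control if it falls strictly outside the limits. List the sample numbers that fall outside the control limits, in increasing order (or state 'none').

Compare each point to [144.2, 209.0]: sample 2 = 214.5 > UCL; sample 5 = 133.4 < LCL; sample 6 = 117.4 < LCL.

2, 5, 6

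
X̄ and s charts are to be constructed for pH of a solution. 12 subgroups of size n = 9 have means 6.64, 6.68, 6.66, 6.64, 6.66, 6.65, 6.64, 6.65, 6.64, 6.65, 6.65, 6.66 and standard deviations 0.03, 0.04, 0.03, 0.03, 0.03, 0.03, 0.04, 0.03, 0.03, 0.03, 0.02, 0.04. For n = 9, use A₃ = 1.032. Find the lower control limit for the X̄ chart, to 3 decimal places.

6.619

X̄̄ = (6.64 + 6.68 + 6.66 + 6.64 + 6.66 + 6.65 + 6.64 + 6.65 + 6.64 + 6.65 + 6.65 + 6.66) / 12 = 6.6517
s̄ = (0.03 + 0.04 + 0.03 + 0.03 + 0.03 + 0.03 + 0.04 + 0.03 + 0.03 + 0.03 + 0.02 + 0.04) / 12 = 0.0317
LCL = X̄̄ − A₃·s̄ = 6.6517 − 1.032 × 0.0317 = 6.6190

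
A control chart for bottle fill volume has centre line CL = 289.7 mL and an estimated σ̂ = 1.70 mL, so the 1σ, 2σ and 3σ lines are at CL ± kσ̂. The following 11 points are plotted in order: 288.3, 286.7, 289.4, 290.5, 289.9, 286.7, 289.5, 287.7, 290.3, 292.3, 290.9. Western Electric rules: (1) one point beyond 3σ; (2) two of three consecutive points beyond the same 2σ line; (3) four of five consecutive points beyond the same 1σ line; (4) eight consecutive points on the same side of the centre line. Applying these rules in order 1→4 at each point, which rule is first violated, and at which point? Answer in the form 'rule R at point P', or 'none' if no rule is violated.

none

Zone of each point (C = within 1σ̂, B = 1σ̂–2σ̂, A = 2σ̂–3σ̂, * = beyond 3σ̂; sign = side of CL): 1:-C, 2:-B, 3:-C, 4:+C, 5:+C, 6:-B, 7:-C, 8:-B, 9:+C, 10:+B, 11:+C
No rule fires across all 11 points.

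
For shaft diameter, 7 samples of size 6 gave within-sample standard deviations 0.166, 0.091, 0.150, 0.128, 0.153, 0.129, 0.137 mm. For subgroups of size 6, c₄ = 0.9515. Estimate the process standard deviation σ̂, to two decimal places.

0.14

s̄ = (0.166 + 0.091 + 0.150 + 0.128 + 0.153 + 0.129 + 0.137) / 7 = 0.1363
σ̂ = s̄ / c₄ = 0.1363 / 0.9515 = 0.1432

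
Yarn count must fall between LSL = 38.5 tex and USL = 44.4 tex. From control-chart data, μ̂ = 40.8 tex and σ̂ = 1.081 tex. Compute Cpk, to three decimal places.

Cpu = (USL − μ̂) / (3σ̂) = (44.4 − 40.8) / (3 × 1.081) = 1.1101; Cpl = (μ̂ − LSL) / (3σ̂) = (40.8 − 38.5) / (3 × 1.081) = 0.7092; Cpk = min(Cpu, Cpl) = 0.7092

0.709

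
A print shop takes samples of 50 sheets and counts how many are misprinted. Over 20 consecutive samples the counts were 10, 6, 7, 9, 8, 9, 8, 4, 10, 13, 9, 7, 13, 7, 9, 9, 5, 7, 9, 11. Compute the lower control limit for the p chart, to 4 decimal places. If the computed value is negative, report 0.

0.0106

p̄ = Σdᵢ / (k·n) = 170 / (20 × 50) = 0.17000
LCL = p̄ − 3·√(p̄(1−p̄)/n) = 0.17000 − 3 × 0.05312 = 0.01063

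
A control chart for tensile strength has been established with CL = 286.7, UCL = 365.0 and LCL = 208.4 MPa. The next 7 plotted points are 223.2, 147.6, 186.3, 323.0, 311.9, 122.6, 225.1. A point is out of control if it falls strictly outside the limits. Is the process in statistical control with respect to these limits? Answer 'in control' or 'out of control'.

Compare each point to [208.4, 365.0]: sample 2 = 147.6 < LCL; sample 3 = 186.3 < LCL; sample 6 = 122.6 < LCL.

out of control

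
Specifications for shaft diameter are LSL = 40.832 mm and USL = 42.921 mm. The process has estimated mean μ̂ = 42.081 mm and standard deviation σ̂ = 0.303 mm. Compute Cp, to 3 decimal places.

Cp = (USL − LSL) / (6σ̂) = (42.921 − 40.832) / (6 × 0.303) = 2.0890 / 1.8180 = 1.1491

1.149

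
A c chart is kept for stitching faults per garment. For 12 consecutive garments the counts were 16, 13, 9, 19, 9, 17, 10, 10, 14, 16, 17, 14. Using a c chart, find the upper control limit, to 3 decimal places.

c̄ = (16 + 13 + 9 + 19 + 9 + 17 + 10 + 10 + 14 + 16 + 17 + 14) / 12 = 164 / 12 = 13.6667
UCL = c̄ + 3√c̄ = 13.6667 + 3 × √13.6667 = 13.6667 + 3 × 3.6968 = 24.7572

24.757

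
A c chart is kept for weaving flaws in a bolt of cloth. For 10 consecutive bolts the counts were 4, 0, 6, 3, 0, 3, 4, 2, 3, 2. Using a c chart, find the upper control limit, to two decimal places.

c̄ = (4 + 0 + 6 + 3 + 0 + 3 + 4 + 2 + 3 + 2) / 10 = 27 / 10 = 2.7000
UCL = c̄ + 3√c̄ = 2.7000 + 3 × √2.7000 = 2.7000 + 3 × 1.6432 = 7.6295

7.63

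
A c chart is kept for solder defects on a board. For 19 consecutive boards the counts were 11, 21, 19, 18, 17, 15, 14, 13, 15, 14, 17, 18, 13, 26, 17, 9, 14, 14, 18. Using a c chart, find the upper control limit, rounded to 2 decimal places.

c̄ = (11 + 21 + 19 + 18 + 17 + 15 + 14 + 13 + 15 + 14 + 17 + 18 + 13 + 26 + 17 + 9 + 14 + 14 + 18) / 19 = 303 / 19 = 15.9474
UCL = c̄ + 3√c̄ = 15.9474 + 3 × √15.9474 = 15.9474 + 3 × 3.9934 = 27.9276

27.93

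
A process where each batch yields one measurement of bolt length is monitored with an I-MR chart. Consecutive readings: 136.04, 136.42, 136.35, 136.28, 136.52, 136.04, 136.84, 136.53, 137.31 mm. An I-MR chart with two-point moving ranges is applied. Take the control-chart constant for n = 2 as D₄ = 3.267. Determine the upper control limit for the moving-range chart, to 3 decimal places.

1.278

Moving ranges: 0.38, 0.07, 0.07, 0.24, 0.48, 0.80, 0.31, 0.78; M̄R̄ = 3.1300 / 8 = 0.3912
UCL_MR = D₄·M̄R̄ = 3.267 × 0.3912 = 1.2782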